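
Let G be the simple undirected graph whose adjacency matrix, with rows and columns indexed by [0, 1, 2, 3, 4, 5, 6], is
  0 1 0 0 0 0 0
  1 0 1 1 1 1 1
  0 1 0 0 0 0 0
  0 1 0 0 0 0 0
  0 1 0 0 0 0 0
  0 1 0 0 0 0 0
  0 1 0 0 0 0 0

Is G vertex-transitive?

No

Vertex 1 is the only vertex of degree 6, so every automorphism fixes it; G is not vertex-transitive.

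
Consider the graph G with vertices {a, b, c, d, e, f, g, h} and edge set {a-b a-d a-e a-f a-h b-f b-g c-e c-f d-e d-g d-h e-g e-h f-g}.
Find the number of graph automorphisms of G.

1

Degrees alone do not determine every vertex (e.g. a and e both have degree 5), but their neighbour-degree multisets differ: N(a) has degrees [3, 3, 4, 4, 5] while N(e) has degrees [2, 3, 4, 4, 5]. Repeating this refinement separates all vertices, so the only automorphism is the identity.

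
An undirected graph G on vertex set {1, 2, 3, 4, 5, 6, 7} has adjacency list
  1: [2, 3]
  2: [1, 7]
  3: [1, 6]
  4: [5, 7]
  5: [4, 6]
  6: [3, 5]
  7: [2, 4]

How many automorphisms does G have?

Every vertex has degree 2 and the graph is connected, so G is the 7-cycle C_7. C_7 has 7 rotations and 7 reflections, so Aut(C_7) ≅ D_7 of order 14.

14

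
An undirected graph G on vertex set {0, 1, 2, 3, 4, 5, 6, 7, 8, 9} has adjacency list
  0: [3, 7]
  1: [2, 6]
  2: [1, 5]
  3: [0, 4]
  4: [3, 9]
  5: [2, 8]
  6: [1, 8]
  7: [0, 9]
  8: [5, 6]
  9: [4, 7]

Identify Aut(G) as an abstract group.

G has two connected components, {1, 2, 5, 6, 8} and {0, 3, 4, 7, 9}; each is 2-regular, so G = C_5 ⊔ C_5. Aut of a disjoint union of two copies of C_5 is the wreath product D_5 ≀ Z_2, of order 2·10² = 200.

(D_5 × D_5) ⋊ Z_2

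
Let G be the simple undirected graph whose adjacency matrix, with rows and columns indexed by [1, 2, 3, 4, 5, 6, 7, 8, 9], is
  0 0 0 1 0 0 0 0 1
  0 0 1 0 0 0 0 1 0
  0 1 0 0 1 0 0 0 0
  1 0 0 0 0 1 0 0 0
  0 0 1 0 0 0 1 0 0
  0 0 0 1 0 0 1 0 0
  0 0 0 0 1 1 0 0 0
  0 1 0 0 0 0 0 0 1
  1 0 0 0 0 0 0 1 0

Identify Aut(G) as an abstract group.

the dihedral group of order 18

G is 2-regular and connected on 9 vertices, i.e. the cycle C_9. C_9 has 9 rotations and 9 reflections, so Aut(C_9) ≅ D_9 of order 18.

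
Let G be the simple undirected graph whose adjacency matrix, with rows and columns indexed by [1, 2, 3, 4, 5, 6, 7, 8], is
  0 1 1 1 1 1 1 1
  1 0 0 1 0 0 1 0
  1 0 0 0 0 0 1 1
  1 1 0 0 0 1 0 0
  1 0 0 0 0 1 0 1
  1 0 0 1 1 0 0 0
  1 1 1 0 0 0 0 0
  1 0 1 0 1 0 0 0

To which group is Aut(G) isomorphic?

Vertex 1 is the unique vertex of degree 7; the remaining 7 vertices each have degree 3 and induce a cycle, so G is the wheel on 8 vertices with hub 1. Every automorphism fixes the hub and acts on the rim 7-cycle, so Aut(G) ≅ Aut(C_7) = D_7 of order 14.

the dihedral group of order 14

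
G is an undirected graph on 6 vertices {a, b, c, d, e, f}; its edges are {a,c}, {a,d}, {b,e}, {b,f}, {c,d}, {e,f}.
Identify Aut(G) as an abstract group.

G has two connected components, {b, e, f} and {a, c, d}; each is 2-regular, so G = C_3 ⊔ C_3. Aut of a disjoint union of two copies of C_3 is the wreath product D_3 ≀ Z_2, of order 2·6² = 72.

(D_3 × D_3) ⋊ Z_2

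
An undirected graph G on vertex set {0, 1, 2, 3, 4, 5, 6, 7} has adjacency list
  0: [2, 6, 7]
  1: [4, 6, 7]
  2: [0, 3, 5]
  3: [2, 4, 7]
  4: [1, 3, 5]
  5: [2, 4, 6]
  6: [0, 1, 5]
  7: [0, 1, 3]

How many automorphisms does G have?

48

G is 3-regular and bipartite on 2^3 = 8 vertices with girth 4; it is the hypercube graph Q_3. Aut(Q_3) consists of the signed permutations of the 3 coordinate axes: 3! permutations times 2^3 sign flips, so |Aut| = 2^3·3! = 48.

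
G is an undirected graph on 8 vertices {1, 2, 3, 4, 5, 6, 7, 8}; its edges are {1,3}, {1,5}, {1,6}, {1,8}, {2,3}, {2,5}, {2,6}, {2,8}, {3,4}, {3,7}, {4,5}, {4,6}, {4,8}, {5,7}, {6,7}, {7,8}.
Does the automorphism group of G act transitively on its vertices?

Yes

G is 4-regular and bipartite with parts {1, 2, 4, 7} and {3, 5, 6, 8} (each part is independent and every cross-pair is an edge), so G = K_{4,4}. Each part can be permuted independently (S_4 × S_4) and the two equal-size parts can also be swapped, giving (S_4 × S_4) ⋊ Z_2 of order 2·(4!)² = 1152. This group acts transitively on the 8 vertices.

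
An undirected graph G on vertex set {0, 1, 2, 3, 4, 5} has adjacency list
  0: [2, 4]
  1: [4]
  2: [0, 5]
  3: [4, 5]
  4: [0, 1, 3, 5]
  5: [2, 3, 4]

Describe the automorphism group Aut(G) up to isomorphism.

Degrees alone do not determine every vertex (e.g. 0 and 2 both have degree 2), but their neighbour-degree multisets differ: N(0) has degrees [2, 4] while N(2) has degrees [2, 3]. Repeating this refinement separates all vertices, so the only automorphism is the identity.

the trivial group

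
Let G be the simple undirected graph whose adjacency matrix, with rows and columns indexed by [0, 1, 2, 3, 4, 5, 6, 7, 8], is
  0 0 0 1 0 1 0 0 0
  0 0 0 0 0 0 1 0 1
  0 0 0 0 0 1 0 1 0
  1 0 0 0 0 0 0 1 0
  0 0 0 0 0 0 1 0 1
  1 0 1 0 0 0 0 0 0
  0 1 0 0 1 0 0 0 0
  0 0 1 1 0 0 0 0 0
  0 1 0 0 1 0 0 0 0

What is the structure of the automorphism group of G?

G has two connected components, {0, 2, 3, 5, 7} and {1, 4, 6, 8}; each is 2-regular, so G = C_5 ⊔ C_4. No automorphism exchanges components of different sizes, hence Aut(G) is the direct product D_4 × D_5, order 80.

D_4 × D_5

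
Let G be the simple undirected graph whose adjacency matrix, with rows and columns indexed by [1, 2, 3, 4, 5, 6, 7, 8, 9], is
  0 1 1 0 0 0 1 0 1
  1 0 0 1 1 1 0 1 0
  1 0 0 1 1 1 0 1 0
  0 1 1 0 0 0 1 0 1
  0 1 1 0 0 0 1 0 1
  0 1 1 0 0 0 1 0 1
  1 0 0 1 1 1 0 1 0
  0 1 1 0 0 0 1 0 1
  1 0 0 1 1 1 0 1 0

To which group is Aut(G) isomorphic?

The vertices split by degree into {2, 3, 7, 9} (degree 5) and {1, 4, 5, 6, 8} (degree 4); every edge runs between the two parts, so G is the complete bipartite graph K_{4,5}. The parts have unequal sizes, so no automorphism swaps them; each part is permuted independently, giving S_4 × S_5 of order 4!·5! = 2880.

S_4 × S_5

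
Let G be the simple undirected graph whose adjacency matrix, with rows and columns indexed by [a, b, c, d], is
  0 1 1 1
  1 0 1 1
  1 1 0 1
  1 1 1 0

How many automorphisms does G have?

All 4 vertices are pairwise adjacent: G = K_4. Any permutation of the 4 vertices preserves K_4, so Aut(K_4) = S_4 of order 4! = 24.

24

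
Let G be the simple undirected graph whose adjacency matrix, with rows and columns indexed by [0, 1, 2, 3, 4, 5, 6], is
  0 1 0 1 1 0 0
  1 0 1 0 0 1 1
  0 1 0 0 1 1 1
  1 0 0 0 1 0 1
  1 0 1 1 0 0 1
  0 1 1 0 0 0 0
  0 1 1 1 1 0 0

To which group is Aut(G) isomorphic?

1

The degree sequence is [3, 4, 4, 3, 4, 2, 4]. Checking the degree-preserving permutations of the vertex set shows that none except the identity preserves every edge, so Aut(G) is trivial.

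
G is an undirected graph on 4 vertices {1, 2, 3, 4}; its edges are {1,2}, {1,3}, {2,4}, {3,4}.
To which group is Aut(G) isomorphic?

the dihedral group of order 8

G is 2-regular and bipartite on 2^2 = 4 vertices with girth 4; it is the hypercube graph Q_2. The symmetry group of the 2-cube is the hyperoctahedral group B_2 = Z_2 ≀ S_2, of order 2^2·2! = 8.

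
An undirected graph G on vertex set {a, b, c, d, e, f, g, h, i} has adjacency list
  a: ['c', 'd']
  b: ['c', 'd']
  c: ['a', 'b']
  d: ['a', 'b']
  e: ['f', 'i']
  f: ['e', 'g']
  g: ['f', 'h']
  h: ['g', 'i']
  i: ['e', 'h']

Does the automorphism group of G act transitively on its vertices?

G has two connected components, {e, f, g, h, i} and {a, b, c, d}; each is 2-regular, so G = C_5 ⊔ C_4. The orbit of a under Aut(G) is {a, b, c, d}, which does not contain e, so G is not vertex-transitive.

No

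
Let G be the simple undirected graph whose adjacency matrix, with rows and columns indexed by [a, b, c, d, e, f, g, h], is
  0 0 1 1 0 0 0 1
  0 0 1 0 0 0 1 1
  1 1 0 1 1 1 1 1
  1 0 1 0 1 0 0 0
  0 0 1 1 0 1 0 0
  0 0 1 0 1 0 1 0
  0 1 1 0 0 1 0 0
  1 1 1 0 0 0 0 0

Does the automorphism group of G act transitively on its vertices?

Vertex c is the only vertex of degree 7, so every automorphism fixes it; G is not vertex-transitive.

No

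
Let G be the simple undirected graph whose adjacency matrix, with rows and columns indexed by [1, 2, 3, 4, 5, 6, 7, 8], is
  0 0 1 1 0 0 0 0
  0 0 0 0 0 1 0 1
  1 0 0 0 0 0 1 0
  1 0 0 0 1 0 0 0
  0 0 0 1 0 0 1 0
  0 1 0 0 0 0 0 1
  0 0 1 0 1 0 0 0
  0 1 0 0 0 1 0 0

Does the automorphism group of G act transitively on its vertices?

G has two connected components, {1, 3, 4, 5, 7} and {2, 6, 8}; each is 2-regular, so G = C_5 ⊔ C_3. The orbit of 1 under Aut(G) is {1, 3, 4, 5, 7}, which does not contain 2, so G is not vertex-transitive.

No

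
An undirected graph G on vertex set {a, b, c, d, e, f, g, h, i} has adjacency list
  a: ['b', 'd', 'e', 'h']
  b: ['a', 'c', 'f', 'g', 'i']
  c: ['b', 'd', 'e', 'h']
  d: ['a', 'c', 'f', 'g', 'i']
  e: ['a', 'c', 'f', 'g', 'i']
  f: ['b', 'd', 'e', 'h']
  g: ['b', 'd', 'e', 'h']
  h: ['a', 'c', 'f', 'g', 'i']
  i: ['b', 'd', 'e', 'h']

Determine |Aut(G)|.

The vertices split by degree into {b, d, e, h} (degree 5) and {a, c, f, g, i} (degree 4); every edge runs between the two parts, so G is the complete bipartite graph K_{4,5}. The parts have unequal sizes, so no automorphism swaps them; each part is permuted independently, giving S_4 × S_5 of order 4!·5! = 2880.

2880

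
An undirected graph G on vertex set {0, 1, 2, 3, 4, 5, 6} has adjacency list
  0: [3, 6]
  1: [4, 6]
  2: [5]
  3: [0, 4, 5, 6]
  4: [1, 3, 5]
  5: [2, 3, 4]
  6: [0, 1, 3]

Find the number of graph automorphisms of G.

Degrees alone do not determine every vertex (e.g. 0 and 1 both have degree 2), but their neighbour-degree multisets differ: N(0) has degrees [3, 4] while N(1) has degrees [3, 3]. Repeating this refinement separates all vertices, so the only automorphism is the identity.

1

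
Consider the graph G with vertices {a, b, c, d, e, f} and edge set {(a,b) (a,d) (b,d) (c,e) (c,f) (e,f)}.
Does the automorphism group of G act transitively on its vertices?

Yes

G has two connected components, {c, e, f} and {a, b, d}; each is 2-regular, so G = C_3 ⊔ C_3. With two isomorphic components, Aut(G) = Aut(C_3) ≀ S_2 = (D_3 × D_3) ⋊ Z_2: permute each cycle by D_3, then optionally swap the two cycles. Order 2·(2·3)² = 72. This group acts transitively on the 6 vertices.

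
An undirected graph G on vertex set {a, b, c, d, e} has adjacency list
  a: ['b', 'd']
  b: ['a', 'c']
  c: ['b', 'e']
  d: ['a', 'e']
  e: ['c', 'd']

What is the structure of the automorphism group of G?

Every vertex has degree 2 and the graph is connected, so G is the 5-cycle C_5. C_5 has 5 rotations and 5 reflections, so Aut(C_5) ≅ D_5 of order 10.

the dihedral group of order 10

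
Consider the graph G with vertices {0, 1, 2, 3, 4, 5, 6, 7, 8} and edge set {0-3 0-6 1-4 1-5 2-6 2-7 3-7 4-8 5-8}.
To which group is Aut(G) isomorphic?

D_5 × D_4

G has two connected components, {0, 2, 3, 6, 7} and {1, 4, 5, 8}; each is 2-regular, so G = C_5 ⊔ C_4. No automorphism exchanges components of different sizes, hence Aut(G) is the direct product D_5 × D_4, order 80.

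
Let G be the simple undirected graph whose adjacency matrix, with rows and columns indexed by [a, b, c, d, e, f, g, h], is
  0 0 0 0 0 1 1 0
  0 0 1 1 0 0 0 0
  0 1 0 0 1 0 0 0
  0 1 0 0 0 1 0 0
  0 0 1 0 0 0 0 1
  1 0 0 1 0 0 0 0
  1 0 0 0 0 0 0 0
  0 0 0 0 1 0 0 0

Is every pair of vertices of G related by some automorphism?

No

Automorphisms preserve degree, but G has vertices of degree 1 and vertices of degree 2; no automorphism maps one to the other, so G is not vertex-transitive.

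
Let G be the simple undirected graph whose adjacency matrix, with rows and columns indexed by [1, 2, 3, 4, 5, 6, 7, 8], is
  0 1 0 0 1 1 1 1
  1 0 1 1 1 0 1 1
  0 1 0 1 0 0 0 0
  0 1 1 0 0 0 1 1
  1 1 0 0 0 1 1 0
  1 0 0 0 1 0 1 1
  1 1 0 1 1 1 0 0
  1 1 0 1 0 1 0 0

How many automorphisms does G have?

1

The degree sequence is [5, 6, 2, 4, 4, 4, 5, 4]. Checking the degree-preserving permutations of the vertex set shows that none except the identity preserves every edge, so Aut(G) is trivial.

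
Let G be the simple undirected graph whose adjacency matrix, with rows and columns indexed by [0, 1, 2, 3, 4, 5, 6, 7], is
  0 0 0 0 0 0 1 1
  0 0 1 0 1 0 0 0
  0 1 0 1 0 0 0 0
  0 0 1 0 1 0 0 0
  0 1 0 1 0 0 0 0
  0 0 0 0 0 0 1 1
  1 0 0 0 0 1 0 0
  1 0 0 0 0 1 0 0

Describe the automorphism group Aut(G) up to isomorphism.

G has two connected components, {1, 2, 3, 4} and {0, 5, 6, 7}; each is 2-regular, so G = C_4 ⊔ C_4. Aut of a disjoint union of two copies of C_4 is the wreath product D_4 ≀ Z_2, of order 2·8² = 128.

D_4 ≀ Z_2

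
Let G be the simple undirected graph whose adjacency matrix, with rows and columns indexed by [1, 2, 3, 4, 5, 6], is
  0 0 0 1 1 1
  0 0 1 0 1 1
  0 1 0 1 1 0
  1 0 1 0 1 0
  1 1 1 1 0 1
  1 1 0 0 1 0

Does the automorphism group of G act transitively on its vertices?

No

Vertex 5 is the only vertex of degree 5, so every automorphism fixes it; G is not vertex-transitive.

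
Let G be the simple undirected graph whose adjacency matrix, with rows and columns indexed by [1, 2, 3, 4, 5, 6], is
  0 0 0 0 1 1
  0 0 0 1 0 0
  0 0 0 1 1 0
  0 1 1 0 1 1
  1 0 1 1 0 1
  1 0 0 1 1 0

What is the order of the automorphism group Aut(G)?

1

Degrees alone do not determine every vertex (e.g. 1 and 3 both have degree 2), but their neighbour-degree multisets differ: N(1) has degrees [3, 4] while N(3) has degrees [4, 4]. Repeating this refinement separates all vertices, so the only automorphism is the identity.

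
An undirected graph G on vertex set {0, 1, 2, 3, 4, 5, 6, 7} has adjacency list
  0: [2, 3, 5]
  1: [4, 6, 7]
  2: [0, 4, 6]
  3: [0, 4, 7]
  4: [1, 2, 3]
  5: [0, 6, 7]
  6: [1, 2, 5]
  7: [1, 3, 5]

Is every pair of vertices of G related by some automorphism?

G is 3-regular and bipartite on 2^3 = 8 vertices with girth 4; it is the hypercube graph Q_3. The symmetry group of the 3-cube is the hyperoctahedral group B_3 = Z_2 ≀ S_3, of order 2^3·3! = 48. This group acts transitively on the 8 vertices.

Yes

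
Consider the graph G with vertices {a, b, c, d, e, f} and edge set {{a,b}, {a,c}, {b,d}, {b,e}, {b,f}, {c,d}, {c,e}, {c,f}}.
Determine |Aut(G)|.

The vertices split by degree into {b, c} (degree 4) and {a, d, e, f} (degree 2); every edge runs between the two parts, so G is the complete bipartite graph K_{2,4}. The parts have unequal sizes, so no automorphism swaps them; each part is permuted independently, giving S_2 × S_4 of order 2!·4! = 48.

48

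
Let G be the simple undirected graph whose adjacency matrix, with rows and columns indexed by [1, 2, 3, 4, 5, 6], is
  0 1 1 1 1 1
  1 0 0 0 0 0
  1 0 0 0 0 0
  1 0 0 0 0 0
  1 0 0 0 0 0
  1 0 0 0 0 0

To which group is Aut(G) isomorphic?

Vertex 1 has degree 5 and every other vertex has degree 1, so G is the star K_{1,5} with centre 1. The 5 leaves are pairwise interchangeable while the centre is fixed, giving Aut(G) = S_5.

S_5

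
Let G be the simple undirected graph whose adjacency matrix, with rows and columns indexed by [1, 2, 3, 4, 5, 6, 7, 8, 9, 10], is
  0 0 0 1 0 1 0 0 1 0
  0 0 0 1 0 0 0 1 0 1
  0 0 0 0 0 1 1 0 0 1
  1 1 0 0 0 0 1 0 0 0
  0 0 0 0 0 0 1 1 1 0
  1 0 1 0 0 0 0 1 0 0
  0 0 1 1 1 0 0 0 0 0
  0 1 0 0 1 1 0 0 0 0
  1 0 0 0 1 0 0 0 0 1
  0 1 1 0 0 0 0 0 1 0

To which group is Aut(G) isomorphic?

G is 3-regular on 10 vertices with no triangles and no 4-cycles (girth 5): this is the Petersen graph. Viewing the Petersen graph as the Kneser graph K(5,2) — vertices are 2-subsets of {1,…,5}, edges join disjoint pairs — its automorphisms are exactly the permutations of the 5-element set, so Aut ≅ S_5 of order 120.

S_5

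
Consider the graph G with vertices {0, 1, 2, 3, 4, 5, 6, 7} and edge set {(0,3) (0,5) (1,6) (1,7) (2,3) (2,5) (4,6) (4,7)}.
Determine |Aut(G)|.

128

G has two connected components, {0, 2, 3, 5} and {1, 4, 6, 7}; each is 2-regular, so G = C_4 ⊔ C_4. With two isomorphic components, Aut(G) = Aut(C_4) ≀ S_2 = (D_4 × D_4) ⋊ Z_2: permute each cycle by D_4, then optionally swap the two cycles. Order 2·(2·4)² = 128.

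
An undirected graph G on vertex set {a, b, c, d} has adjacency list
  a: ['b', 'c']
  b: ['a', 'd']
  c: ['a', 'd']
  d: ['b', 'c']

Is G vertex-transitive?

Every vertex has degree 2 and the graph is connected, so G is the 4-cycle C_4. C_4 has 4 rotations and 4 reflections, so Aut(C_4) ≅ D_4 of order 8. Under this action every vertex can be carried to every other, so G is vertex-transitive.

Yes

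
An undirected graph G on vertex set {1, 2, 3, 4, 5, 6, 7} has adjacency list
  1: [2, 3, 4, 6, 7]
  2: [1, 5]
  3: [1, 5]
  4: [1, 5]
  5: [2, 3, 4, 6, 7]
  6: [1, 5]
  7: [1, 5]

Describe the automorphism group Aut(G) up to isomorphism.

The vertices split by degree into {1, 5} (degree 5) and {2, 3, 4, 6, 7} (degree 2); every edge runs between the two parts, so G is the complete bipartite graph K_{2,5}. The parts have unequal sizes, so no automorphism swaps them; each part is permuted independently, giving S_2 × S_5 of order 2!·5! = 240.

S_2 × S_5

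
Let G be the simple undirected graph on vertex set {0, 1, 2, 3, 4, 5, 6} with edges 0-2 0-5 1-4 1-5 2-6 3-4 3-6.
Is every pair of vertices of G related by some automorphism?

Yes

G is 2-regular and connected on 7 vertices, i.e. the cycle C_7. C_7 has 7 rotations and 7 reflections, so Aut(C_7) ≅ D_7 of order 14. This group acts transitively on the 7 vertices.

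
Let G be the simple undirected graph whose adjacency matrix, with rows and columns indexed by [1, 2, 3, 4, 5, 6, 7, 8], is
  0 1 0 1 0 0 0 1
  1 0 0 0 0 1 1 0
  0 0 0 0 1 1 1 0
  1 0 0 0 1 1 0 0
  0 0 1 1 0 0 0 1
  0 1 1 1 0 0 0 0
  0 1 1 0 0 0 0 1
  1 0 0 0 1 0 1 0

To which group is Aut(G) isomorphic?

G is 3-regular and bipartite on 2^3 = 8 vertices with girth 4; it is the hypercube graph Q_3. The symmetry group of the 3-cube is the hyperoctahedral group B_3 = Z_2 ≀ S_3, of order 2^3·3! = 48.

the hyperoctahedral group B_3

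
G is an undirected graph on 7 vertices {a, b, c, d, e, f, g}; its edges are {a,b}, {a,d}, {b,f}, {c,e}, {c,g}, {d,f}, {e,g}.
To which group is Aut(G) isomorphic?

G has two connected components, {a, b, d, f} and {c, e, g}; each is 2-regular, so G = C_4 ⊔ C_3. No automorphism exchanges components of different sizes, hence Aut(G) is the direct product D_4 × D_3, order 48.

D_4 × D_3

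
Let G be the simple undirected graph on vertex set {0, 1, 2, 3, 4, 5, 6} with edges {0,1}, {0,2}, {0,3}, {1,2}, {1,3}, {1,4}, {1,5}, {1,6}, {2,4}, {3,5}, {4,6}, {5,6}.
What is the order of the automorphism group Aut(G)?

12

Vertex 1 is the unique vertex of degree 6; the remaining 6 vertices each have degree 3 and induce a cycle, so G is the wheel on 7 vertices with hub 1. With the hub fixed, the remaining symmetry is that of the rim cycle C_6, giving the dihedral group D_6.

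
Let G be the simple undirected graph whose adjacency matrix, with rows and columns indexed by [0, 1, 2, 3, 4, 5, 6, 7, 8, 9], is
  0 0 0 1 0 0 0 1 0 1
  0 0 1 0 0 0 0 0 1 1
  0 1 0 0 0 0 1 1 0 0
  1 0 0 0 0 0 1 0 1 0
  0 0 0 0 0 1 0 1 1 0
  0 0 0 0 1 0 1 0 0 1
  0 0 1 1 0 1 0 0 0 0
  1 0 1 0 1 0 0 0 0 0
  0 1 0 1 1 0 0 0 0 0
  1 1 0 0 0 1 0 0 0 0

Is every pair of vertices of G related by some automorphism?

Yes

G is 3-regular on 10 vertices with no triangles and no 4-cycles (girth 5): this is the Petersen graph. Viewing the Petersen graph as the Kneser graph K(5,2) — vertices are 2-subsets of {1,…,5}, edges join disjoint pairs — its automorphisms are exactly the permutations of the 5-element set, so Aut ≅ S_5 of order 120. This group acts transitively on the 10 vertices.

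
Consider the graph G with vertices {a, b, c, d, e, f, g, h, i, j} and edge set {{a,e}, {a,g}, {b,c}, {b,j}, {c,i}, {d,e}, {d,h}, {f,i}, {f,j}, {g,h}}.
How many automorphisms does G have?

G has two connected components, {b, c, f, i, j} and {a, d, e, g, h}; each is 2-regular, so G = C_5 ⊔ C_5. With two isomorphic components, Aut(G) = Aut(C_5) ≀ S_2 = (D_5 × D_5) ⋊ Z_2: permute each cycle by D_5, then optionally swap the two cycles. Order 2·(2·5)² = 200.

200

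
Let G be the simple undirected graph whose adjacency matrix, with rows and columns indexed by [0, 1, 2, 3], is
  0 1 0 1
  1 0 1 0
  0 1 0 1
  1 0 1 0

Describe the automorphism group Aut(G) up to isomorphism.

D_4

G is 2-regular and bipartite on 2^2 = 4 vertices with girth 4; it is the hypercube graph Q_2. Aut(Q_2) consists of the signed permutations of the 2 coordinate axes: 2! permutations times 2^2 sign flips, so |Aut| = 2^2·2! = 8.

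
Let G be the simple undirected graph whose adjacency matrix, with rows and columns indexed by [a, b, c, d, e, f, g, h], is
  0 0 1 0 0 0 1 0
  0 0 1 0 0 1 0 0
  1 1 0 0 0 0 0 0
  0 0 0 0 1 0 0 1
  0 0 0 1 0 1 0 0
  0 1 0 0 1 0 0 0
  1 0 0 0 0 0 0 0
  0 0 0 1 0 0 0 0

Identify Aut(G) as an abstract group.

C_2

The degree sequence is [2, 2, 2, 2, 2, 2, 1, 1]; the two degree-1 vertices g and h are the ends of a path, so G = P_8. The only nontrivial automorphism of a path is the end-to-end reflection, so Aut(G) ≅ Z_2.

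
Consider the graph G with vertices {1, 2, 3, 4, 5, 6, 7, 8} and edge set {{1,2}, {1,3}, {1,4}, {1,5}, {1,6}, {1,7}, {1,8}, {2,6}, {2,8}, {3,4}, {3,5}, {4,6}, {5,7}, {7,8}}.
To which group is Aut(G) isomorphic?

Vertex 1 is the unique vertex of degree 7; the remaining 7 vertices each have degree 3 and induce a cycle, so G is the wheel on 8 vertices with hub 1. Every automorphism fixes the hub and acts on the rim 7-cycle, so Aut(G) ≅ Aut(C_7) = D_7 of order 14.

D_7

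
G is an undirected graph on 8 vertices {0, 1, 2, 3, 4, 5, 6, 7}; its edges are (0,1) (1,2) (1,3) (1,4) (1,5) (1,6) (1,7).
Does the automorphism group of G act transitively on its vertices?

No

Vertex 1 is the only vertex of degree 7, so every automorphism fixes it; G is not vertex-transitive.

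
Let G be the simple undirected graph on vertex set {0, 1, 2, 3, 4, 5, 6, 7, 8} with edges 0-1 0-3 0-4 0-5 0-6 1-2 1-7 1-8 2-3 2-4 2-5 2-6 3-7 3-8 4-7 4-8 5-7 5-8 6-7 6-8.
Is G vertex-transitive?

Automorphisms preserve degree, but G has vertices of degree 4 and vertices of degree 5; no automorphism maps one to the other, so G is not vertex-transitive.

No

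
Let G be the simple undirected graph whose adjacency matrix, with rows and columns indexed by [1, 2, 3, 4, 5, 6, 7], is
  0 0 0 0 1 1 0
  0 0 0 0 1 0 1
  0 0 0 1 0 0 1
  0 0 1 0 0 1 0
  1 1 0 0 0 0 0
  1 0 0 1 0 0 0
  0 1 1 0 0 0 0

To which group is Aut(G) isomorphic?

the dihedral group of order 14

Every vertex has degree 2 and the graph is connected, so G is the 7-cycle C_7. C_7 has 7 rotations and 7 reflections, so Aut(C_7) ≅ D_7 of order 14.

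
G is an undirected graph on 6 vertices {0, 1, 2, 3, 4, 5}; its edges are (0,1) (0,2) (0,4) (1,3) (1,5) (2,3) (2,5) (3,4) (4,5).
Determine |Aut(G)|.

72

G is 3-regular and bipartite with parts {1, 2, 4} and {0, 3, 5} (each part is independent and every cross-pair is an edge), so G = K_{3,3}. Each part can be permuted independently (S_3 × S_3) and the two equal-size parts can also be swapped, giving (S_3 × S_3) ⋊ Z_2 of order 2·(3!)² = 72.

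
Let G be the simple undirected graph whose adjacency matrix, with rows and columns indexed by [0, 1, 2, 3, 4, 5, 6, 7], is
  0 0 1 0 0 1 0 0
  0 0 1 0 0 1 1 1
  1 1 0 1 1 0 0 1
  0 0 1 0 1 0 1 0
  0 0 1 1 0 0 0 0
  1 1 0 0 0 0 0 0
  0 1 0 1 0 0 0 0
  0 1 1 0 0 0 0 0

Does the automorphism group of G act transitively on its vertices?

Vertex 1 is the only vertex of degree 4, so every automorphism fixes it; G is not vertex-transitive.

No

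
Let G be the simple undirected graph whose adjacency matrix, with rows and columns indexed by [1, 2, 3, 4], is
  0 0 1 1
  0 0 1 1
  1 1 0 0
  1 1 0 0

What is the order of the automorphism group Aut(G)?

8

G is 2-regular and bipartite with parts {3, 4} and {1, 2} (each part is independent and every cross-pair is an edge), so G = K_{2,2}. Aut(K_{2,2}) is the wreath product S_2 ≀ Z_2: permute within each part, then optionally swap the parts; |Aut| = 2·(2!)² = 8.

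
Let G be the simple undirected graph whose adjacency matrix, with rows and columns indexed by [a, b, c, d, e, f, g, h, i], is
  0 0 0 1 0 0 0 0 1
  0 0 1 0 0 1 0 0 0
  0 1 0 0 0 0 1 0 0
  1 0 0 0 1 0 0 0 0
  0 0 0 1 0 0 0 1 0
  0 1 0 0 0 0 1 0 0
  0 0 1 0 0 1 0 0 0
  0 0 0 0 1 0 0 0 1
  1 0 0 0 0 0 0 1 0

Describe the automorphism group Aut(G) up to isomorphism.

G has two connected components, {a, d, e, h, i} and {b, c, f, g}; each is 2-regular, so G = C_5 ⊔ C_4. The components are non-isomorphic (different sizes), so Aut(G) = Aut(C_5) × Aut(C_4) = D_5 × D_4 of order 10·8 = 80.

D_5 × D_4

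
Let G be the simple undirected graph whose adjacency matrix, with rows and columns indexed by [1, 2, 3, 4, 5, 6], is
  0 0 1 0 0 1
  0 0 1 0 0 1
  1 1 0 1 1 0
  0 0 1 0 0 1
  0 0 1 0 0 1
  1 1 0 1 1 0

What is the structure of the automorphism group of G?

The vertices split by degree into {3, 6} (degree 4) and {1, 2, 4, 5} (degree 2); every edge runs between the two parts, so G is the complete bipartite graph K_{2,4}. Automorphisms preserve the bipartition setwise (since the parts differ in size) and act as S_2 × S_4 within it; |Aut| = 48.

S_2 × S_4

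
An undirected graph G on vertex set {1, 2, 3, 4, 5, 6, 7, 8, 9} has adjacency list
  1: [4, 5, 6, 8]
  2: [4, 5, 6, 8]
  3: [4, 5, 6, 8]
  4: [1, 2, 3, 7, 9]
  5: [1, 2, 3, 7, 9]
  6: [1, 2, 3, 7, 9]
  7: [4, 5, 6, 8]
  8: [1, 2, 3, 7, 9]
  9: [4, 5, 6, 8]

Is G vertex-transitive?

Automorphisms preserve degree, but G has vertices of degree 4 and vertices of degree 5; no automorphism maps one to the other, so G is not vertex-transitive.

No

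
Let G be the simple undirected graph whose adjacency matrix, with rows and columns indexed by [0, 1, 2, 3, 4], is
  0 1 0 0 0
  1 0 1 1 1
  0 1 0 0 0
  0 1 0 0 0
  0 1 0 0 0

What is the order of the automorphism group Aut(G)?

Vertex 1 has degree 4 and every other vertex has degree 1, so G is the star K_{1,4} with centre 1. Any automorphism fixes the centre and permutes the 4 leaves freely, so Aut(G) ≅ S_4 of order 4! = 24.

24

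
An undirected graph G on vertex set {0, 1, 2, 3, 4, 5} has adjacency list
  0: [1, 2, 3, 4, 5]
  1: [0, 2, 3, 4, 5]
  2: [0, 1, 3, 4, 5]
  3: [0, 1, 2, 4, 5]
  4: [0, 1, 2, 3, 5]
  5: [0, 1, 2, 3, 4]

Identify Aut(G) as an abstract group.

All 6 vertices are pairwise adjacent: G = K_6. Any permutation of the 6 vertices preserves K_6, so Aut(K_6) = S_6 of order 6! = 720.

the symmetric group on 6 letters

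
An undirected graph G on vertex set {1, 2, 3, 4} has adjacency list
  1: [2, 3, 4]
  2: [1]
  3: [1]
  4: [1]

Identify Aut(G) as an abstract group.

S_3

Vertex 1 has degree 3 and every other vertex has degree 1, so G is the star K_{1,3} with centre 1. Any automorphism fixes the centre and permutes the 3 leaves freely, so Aut(G) ≅ S_3 of order 3! = 6.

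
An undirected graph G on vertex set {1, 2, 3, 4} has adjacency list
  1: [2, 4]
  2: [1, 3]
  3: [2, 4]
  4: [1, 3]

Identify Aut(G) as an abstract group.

G is 2-regular and bipartite on 2^2 = 4 vertices with girth 4; it is the hypercube graph Q_2. The symmetry group of the 2-cube is the hyperoctahedral group B_2 = Z_2 ≀ S_2, of order 2^2·2! = 8.

Z_2^2 ⋊ S_2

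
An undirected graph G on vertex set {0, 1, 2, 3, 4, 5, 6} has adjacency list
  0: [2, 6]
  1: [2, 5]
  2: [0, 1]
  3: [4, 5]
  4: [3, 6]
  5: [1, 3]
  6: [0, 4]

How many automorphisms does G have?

14

Every vertex has degree 2 and the graph is connected, so G is the 7-cycle C_7. C_7 has 7 rotations and 7 reflections, so Aut(C_7) ≅ D_7 of order 14.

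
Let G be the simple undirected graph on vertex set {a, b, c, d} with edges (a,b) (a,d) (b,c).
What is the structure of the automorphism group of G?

the cyclic group of order 2

The degree sequence is [2, 2, 1, 1]; the two degree-1 vertices c and d are the ends of a path, so G = P_4. A path has exactly one nontrivial symmetry — reversal — giving Aut(G) of order 2.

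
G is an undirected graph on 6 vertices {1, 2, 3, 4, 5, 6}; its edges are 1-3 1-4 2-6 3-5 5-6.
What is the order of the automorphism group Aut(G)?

The degree sequence is [2, 1, 2, 1, 2, 2]; the two degree-1 vertices 2 and 4 are the ends of a path, so G = P_6. The only nontrivial automorphism of a path is the end-to-end reflection, so Aut(G) ≅ Z_2.

2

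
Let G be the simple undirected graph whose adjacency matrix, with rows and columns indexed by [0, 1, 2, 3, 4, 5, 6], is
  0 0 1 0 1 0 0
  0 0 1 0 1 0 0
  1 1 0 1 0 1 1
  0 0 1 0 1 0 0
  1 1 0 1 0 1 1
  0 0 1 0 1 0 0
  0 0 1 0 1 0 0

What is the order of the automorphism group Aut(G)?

The vertices split by degree into {2, 4} (degree 5) and {0, 1, 3, 5, 6} (degree 2); every edge runs between the two parts, so G is the complete bipartite graph K_{2,5}. The parts have unequal sizes, so no automorphism swaps them; each part is permuted independently, giving S_2 × S_5 of order 2!·5! = 240.

240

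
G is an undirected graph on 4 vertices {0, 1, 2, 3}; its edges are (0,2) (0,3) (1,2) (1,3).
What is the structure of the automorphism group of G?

D_4

Every vertex has degree 2 and the graph is connected, so G is the 4-cycle C_4. C_4 has 4 rotations and 4 reflections, so Aut(C_4) ≅ D_4 of order 8.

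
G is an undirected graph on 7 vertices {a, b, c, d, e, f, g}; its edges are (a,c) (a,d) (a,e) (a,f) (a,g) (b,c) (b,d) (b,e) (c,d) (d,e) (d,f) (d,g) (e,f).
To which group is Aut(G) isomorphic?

Degrees alone do not determine every vertex (e.g. b and c both have degree 3), but their neighbour-degree multisets differ: N(b) has degrees [3, 4, 6] while N(c) has degrees [3, 5, 6]. Repeating this refinement separates all vertices, so the only automorphism is the identity.

{e}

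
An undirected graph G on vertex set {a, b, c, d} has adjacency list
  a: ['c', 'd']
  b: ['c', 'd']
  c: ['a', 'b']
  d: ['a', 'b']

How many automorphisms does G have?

G is 2-regular and connected on 4 vertices, i.e. the cycle C_4. C_4 has 4 rotations and 4 reflections, so Aut(C_4) ≅ D_4 of order 8.

8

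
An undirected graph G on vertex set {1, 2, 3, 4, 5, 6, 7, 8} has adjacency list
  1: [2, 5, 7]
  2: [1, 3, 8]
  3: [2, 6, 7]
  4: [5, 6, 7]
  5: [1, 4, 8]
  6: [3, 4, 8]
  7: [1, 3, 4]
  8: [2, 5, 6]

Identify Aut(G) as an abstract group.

G is 3-regular and bipartite on 2^3 = 8 vertices with girth 4; it is the hypercube graph Q_3. Aut(Q_3) consists of the signed permutations of the 3 coordinate axes: 3! permutations times 2^3 sign flips, so |Aut| = 2^3·3! = 48.

the hyperoctahedral group B_3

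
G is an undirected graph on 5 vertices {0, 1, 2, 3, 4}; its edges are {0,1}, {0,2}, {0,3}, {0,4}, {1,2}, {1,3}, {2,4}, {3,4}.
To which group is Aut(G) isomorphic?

the dihedral group of order 8

Vertex 0 is the unique vertex of degree 4; the remaining 4 vertices each have degree 3 and induce a cycle, so G is the wheel on 5 vertices with hub 0. Every automorphism fixes the hub and acts on the rim 4-cycle, so Aut(G) ≅ Aut(C_4) = D_4 of order 8.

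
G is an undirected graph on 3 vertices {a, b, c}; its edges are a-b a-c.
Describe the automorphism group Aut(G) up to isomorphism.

the cyclic group of order 2

The degree sequence is [2, 1, 1]; the two degree-1 vertices b and c are the ends of a path, so G = P_3. The only nontrivial automorphism of a path is the end-to-end reflection, so Aut(G) ≅ Z_2.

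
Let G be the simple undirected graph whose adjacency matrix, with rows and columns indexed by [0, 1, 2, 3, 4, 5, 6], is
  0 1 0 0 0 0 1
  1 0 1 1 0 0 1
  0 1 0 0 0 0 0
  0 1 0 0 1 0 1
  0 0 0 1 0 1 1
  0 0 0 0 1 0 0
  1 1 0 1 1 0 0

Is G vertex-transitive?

Vertex 0 is the only vertex of degree 2, so every automorphism fixes it; G is not vertex-transitive.

No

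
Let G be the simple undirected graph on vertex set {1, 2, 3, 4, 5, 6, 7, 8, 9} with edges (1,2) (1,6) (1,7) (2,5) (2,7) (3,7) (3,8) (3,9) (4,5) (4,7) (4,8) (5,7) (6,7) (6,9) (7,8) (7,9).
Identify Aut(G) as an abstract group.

Vertex 7 is the unique vertex of degree 8; the remaining 8 vertices each have degree 3 and induce a cycle, so G is the wheel on 9 vertices with hub 7. With the hub fixed, the remaining symmetry is that of the rim cycle C_8, giving the dihedral group D_8.

the dihedral group of order 16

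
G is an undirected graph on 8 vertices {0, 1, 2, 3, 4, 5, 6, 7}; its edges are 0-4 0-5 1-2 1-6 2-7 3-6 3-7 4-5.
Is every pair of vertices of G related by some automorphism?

G has two connected components, {1, 2, 3, 6, 7} and {0, 4, 5}; each is 2-regular, so G = C_5 ⊔ C_3. The orbit of 0 under Aut(G) is {0, 4, 5}, which does not contain 1, so G is not vertex-transitive.

No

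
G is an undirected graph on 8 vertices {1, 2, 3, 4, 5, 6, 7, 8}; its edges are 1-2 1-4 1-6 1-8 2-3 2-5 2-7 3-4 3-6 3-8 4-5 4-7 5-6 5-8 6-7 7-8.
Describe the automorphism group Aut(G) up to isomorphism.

G is 4-regular and bipartite with parts {1, 3, 5, 7} and {2, 4, 6, 8} (each part is independent and every cross-pair is an edge), so G = K_{4,4}. Each part can be permuted independently (S_4 × S_4) and the two equal-size parts can also be swapped, giving (S_4 × S_4) ⋊ Z_2 of order 2·(4!)² = 1152.

S_4 ≀ Z_2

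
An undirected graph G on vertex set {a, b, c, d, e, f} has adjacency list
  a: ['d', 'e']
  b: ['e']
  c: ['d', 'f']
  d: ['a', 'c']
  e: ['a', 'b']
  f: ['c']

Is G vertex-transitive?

No

Automorphisms preserve degree, but G has vertices of degree 1 and vertices of degree 2; no automorphism maps one to the other, so G is not vertex-transitive.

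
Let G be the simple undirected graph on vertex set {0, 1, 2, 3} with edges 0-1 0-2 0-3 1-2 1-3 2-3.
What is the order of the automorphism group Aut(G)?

24

Every vertex has degree 3, so G is the complete graph K_4. Every bijection on the vertex set is an automorphism of K_4; hence Aut(K_4) ≅ S_4, order 24.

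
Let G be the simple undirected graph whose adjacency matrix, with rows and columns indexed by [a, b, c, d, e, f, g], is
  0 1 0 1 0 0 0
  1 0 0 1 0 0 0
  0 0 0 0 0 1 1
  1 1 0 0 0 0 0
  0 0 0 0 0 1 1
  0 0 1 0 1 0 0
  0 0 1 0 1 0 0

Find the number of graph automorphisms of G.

48

G has two connected components, {c, e, f, g} and {a, b, d}; each is 2-regular, so G = C_4 ⊔ C_3. No automorphism exchanges components of different sizes, hence Aut(G) is the direct product D_3 × D_4, order 48.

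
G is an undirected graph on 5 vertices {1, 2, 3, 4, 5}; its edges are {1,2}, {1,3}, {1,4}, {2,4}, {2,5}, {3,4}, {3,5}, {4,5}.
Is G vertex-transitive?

Vertex 4 is the only vertex of degree 4, so every automorphism fixes it; G is not vertex-transitive.

No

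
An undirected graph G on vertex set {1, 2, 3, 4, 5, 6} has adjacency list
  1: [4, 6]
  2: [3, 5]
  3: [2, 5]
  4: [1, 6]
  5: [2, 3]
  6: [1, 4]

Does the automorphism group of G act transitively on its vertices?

G has two connected components, {1, 4, 6} and {2, 3, 5}; each is 2-regular, so G = C_3 ⊔ C_3. Aut of a disjoint union of two copies of C_3 is the wreath product D_3 ≀ Z_2, of order 2·6² = 72. This group acts transitively on the 6 vertices.

Yes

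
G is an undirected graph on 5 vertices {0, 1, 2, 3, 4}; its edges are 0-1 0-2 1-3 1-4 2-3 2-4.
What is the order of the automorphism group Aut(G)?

12

The vertices split by degree into {1, 2} (degree 3) and {0, 3, 4} (degree 2); every edge runs between the two parts, so G is the complete bipartite graph K_{2,3}. The parts have unequal sizes, so no automorphism swaps them; each part is permuted independently, giving S_3 × S_2 of order 3!·2! = 12.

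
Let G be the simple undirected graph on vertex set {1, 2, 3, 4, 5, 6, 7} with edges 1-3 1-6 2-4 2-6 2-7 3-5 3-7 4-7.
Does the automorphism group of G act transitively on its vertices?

No

Vertex 5 is the only vertex of degree 1, so every automorphism fixes it; G is not vertex-transitive.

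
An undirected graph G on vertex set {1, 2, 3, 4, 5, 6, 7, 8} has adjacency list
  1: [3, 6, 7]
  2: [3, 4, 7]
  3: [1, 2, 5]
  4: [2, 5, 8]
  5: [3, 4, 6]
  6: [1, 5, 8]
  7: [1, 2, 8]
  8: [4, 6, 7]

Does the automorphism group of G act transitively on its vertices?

G is 3-regular and bipartite on 2^3 = 8 vertices with girth 4; it is the hypercube graph Q_3. The symmetry group of the 3-cube is the hyperoctahedral group B_3 = Z_2 ≀ S_3, of order 2^3·3! = 48. This group acts transitively on the 8 vertices.

Yes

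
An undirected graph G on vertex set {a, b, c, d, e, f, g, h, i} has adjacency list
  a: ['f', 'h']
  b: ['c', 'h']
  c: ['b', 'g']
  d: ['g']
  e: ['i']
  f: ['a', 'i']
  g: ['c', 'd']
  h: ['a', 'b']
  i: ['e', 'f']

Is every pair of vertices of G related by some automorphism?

No

Automorphisms preserve degree, but G has vertices of degree 1 and vertices of degree 2; no automorphism maps one to the other, so G is not vertex-transitive.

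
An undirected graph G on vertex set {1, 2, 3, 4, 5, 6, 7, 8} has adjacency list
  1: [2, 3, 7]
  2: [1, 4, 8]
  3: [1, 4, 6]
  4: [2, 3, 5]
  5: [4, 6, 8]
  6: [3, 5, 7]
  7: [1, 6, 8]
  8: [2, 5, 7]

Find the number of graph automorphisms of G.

48

G is 3-regular and bipartite on 2^3 = 8 vertices with girth 4; it is the hypercube graph Q_3. Aut(Q_3) consists of the signed permutations of the 3 coordinate axes: 3! permutations times 2^3 sign flips, so |Aut| = 2^3·3! = 48.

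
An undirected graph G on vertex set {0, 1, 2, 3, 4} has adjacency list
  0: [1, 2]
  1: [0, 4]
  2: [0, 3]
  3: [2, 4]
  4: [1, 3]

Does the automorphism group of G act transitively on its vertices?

Yes

Every vertex has degree 2 and the graph is connected, so G is the 5-cycle C_5. C_5 has 5 rotations and 5 reflections, so Aut(C_5) ≅ D_5 of order 10. Under this action every vertex can be carried to every other, so G is vertex-transitive.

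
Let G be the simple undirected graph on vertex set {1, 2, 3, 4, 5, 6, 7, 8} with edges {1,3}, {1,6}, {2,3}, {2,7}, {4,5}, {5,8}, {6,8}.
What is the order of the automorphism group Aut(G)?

2

The degree sequence is [2, 2, 2, 1, 2, 2, 1, 2]; the two degree-1 vertices 4 and 7 are the ends of a path, so G = P_8. The only nontrivial automorphism of a path is the end-to-end reflection, so Aut(G) ≅ Z_2.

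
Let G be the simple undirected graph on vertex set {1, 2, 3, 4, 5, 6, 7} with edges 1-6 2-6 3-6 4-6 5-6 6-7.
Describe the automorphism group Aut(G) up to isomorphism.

S_6

Vertex 6 has degree 6 and every other vertex has degree 1, so G is the star K_{1,6} with centre 6. Any automorphism fixes the centre and permutes the 6 leaves freely, so Aut(G) ≅ S_6 of order 6! = 720.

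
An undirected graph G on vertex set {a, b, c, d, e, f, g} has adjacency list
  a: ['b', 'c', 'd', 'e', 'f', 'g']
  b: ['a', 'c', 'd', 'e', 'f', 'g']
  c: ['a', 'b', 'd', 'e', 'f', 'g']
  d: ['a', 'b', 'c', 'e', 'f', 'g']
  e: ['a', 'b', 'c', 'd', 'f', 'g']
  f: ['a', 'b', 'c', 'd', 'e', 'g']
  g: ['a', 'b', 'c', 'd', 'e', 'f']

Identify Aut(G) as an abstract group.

All 7 vertices are pairwise adjacent: G = K_7. Any permutation of the 7 vertices preserves K_7, so Aut(K_7) = S_7 of order 7! = 5040.

S_7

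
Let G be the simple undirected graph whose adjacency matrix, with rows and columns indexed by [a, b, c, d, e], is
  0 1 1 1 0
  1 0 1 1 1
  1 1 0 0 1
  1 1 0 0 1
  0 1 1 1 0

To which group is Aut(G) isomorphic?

D_4

Vertex b is the unique vertex of degree 4; the remaining 4 vertices each have degree 3 and induce a cycle, so G is the wheel on 5 vertices with hub b. With the hub fixed, the remaining symmetry is that of the rim cycle C_4, giving the dihedral group D_4.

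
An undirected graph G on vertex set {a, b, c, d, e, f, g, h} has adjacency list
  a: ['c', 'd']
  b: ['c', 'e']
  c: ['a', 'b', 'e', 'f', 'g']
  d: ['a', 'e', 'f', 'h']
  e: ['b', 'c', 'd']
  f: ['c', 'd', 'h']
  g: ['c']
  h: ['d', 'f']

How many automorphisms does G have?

1

The degree sequence is [2, 2, 5, 4, 3, 3, 1, 2]. Checking the degree-preserving permutations of the vertex set shows that none except the identity preserves every edge, so Aut(G) is trivial.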